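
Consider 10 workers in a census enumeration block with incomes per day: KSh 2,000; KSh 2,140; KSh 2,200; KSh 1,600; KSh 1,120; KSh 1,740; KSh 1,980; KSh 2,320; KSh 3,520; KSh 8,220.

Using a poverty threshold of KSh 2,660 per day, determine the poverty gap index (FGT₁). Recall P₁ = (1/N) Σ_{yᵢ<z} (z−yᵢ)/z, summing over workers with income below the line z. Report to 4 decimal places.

Incomes under z: KSh 1,120, KSh 1,600, KSh 1,740, KSh 1,980, KSh 2,000, KSh 2,140, KSh 2,200, KSh 2,320 (q = 8 of N = 10).
Gap ratios (z−y)/z: (2660−1120)/2660 = 0.5789; (2660−1600)/2660 = 0.3985; (2660−1740)/2660 = 0.3459; (2660−1980)/2660 = 0.2556; (2660−2000)/2660 = 0.2481; (2660−2140)/2660 = 0.1955; (2660−2200)/2660 = 0.1729; (2660−2320)/2660 = 0.1278.
Sum of shortfalls = 2.323308; P₁ averages over all N: 2.323308 / 10 = 0.2323.

0.2323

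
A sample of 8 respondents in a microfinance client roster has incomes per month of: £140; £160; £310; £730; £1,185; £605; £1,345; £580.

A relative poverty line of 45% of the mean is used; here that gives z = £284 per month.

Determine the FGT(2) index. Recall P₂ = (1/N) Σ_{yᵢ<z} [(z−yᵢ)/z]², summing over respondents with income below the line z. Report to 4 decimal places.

Below the line: £140, £160 (q = 2 of N = 8).
Gap ratios (z−y)/z: (284−140)/284 = 0.5070; (284−160)/284 = 0.4366.
Squared: 0.2571; 0.1906.
Sum = 0.447729; P₂ = 0.447729 / 8 = 0.0560.

0.0560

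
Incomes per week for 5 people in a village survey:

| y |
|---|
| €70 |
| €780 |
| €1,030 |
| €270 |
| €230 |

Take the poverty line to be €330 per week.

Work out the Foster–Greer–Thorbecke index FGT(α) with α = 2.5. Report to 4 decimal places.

0.1231

Below z: €70, €230, €270 (q = 3 of N = 5).
Shortfall ratios: (330−70)/330 = 0.7879; (330−230)/330 = 0.3030; (330−270)/330 = 0.1818.
Raised to α = 2.5: 0.55100; 0.05055; 0.01410.
Sum = 0.615641; FGT(2.5) = 0.615641 / 5 = 0.1231.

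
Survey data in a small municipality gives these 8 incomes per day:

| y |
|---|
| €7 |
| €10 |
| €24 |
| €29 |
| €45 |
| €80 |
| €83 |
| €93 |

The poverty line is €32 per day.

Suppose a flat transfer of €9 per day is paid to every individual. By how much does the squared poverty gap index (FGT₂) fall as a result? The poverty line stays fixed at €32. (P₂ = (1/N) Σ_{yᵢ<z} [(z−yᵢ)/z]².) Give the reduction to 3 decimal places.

0.092

Before: below the line — €7, €10, €24, €29; squared poverty gap index (FGT₂) = 0.14429.
After the €9 transfer: below the line — €16, €19; squared poverty gap index (FGT₂) = 0.05188.
Reduction = 0.14429 − 0.05188 = 0.092.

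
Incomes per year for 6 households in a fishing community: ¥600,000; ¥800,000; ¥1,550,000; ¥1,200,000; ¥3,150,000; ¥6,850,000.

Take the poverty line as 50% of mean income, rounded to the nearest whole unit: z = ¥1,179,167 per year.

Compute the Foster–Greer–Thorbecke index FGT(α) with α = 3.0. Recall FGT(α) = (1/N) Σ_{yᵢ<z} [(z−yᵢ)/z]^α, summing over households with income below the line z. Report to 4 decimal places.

0.0253

Poor units: ¥600,000, ¥800,000 (q = 2 of N = 6).
Normalized shortfalls: (1179167−600000)/1179167 = 0.4912; (1179167−800000)/1179167 = 0.3216.
Raised to α = 3.0: 0.11849; 0.03325.
Sum = 0.151739; FGT(3.0) = 0.151739 / 6 = 0.0253.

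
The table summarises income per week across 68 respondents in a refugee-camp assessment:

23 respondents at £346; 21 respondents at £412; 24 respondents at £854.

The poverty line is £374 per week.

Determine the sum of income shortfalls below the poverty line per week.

£644

Below the line: 23×£346 (q = 23 of N = 68).
Individual gaps: 23×(374−346) = 644.
Aggregate gap = £644.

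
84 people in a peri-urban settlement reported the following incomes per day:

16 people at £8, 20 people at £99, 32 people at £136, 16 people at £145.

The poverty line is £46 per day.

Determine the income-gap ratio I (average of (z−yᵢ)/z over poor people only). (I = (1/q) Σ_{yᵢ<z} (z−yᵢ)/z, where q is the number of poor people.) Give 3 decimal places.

0.826

Incomes under z: 16×£8 (q = 16 of N = 84).
Relative gaps: 0.8261 (×16); sum = 13.217391.
The income-gap ratio divides by q (the poor only): 13.217391 / 16 = 0.826.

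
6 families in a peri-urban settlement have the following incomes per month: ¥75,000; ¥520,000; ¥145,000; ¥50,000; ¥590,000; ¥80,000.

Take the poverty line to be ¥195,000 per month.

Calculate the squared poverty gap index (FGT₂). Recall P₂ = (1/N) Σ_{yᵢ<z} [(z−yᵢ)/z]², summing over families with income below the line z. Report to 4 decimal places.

Below the line: ¥50,000, ¥75,000, ¥80,000, ¥145,000 (q = 4 of N = 6).
Shortfall ratios: (195000−50000)/195000 = 0.7436; (195000−75000)/195000 = 0.6154; (195000−80000)/195000 = 0.5897; (195000−145000)/195000 = 0.2564.
Squared: 0.5529; 0.3787; 0.3478; 0.0657.
Sum = 1.345168; P₂ = 1.345168 / 6 = 0.2242.

0.2242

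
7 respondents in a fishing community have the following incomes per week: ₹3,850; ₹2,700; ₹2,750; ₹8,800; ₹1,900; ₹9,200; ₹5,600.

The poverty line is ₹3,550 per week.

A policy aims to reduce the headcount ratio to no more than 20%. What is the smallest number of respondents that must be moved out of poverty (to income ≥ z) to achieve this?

2

Currently q = 3 of N = 7 are below the line (H = 0.429).
A headcount ratio of at most 20% allows at most ⌊0.20 × 7⌋ = 1 poor respondents.
So at least 3 − 1 = 2 must be lifted.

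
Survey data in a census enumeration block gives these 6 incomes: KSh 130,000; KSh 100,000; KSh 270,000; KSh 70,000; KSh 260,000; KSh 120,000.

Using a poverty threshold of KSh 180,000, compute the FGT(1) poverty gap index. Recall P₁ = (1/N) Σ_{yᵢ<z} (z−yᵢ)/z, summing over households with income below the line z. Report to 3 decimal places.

Poor units: KSh 70,000, KSh 100,000, KSh 120,000, KSh 130,000 (q = 4 of N = 6).
Relative gaps: (180000−70000)/180000 = 0.6111; (180000−100000)/180000 = 0.4444; (180000−120000)/180000 = 0.3333; (180000−130000)/180000 = 0.2778.
Sum of shortfalls = 1.666667; P₁ averages over all N: 1.666667 / 6 = 0.278.

0.278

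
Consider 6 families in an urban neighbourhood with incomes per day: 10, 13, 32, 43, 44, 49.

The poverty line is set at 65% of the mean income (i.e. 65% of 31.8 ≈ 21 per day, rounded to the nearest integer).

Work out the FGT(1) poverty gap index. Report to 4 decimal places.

Incomes under z: 10, 13 (q = 2 of N = 6).
Relative gaps: (21−10)/21 = 0.5238; (21−13)/21 = 0.3810.
Sum of shortfalls = 0.904762; P₁ averages over all N: 0.904762 / 6 = 0.1508.

0.1508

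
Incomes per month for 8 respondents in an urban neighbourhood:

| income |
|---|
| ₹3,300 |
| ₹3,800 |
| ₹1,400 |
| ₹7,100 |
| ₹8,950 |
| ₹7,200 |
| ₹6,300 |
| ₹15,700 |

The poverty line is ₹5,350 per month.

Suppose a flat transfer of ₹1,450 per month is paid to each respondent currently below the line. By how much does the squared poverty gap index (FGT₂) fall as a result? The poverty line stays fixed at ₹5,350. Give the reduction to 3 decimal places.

Before: below the line — ₹1,400, ₹3,300, ₹3,800; squared poverty gap index (FGT₂) = 0.09698.
After the ₹1,450 transfer: below the line — ₹2,850, ₹4,750, ₹5,250; squared poverty gap index (FGT₂) = 0.02891.
Reduction = 0.09698 − 0.02891 = 0.068.

0.068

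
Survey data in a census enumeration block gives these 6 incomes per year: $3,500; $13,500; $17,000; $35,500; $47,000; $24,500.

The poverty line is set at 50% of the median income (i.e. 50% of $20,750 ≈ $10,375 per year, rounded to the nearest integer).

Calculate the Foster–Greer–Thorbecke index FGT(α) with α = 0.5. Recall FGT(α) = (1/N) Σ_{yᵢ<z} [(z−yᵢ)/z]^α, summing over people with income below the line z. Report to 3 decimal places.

Below the line: $3,500 (q = 1 of N = 6).
Normalized shortfalls: (10375−3500)/10375 = 0.6627.
Raised to α = 0.5: 0.81403.
Sum = 0.814034; FGT(0.5) = 0.814034 / 6 = 0.136.

0.136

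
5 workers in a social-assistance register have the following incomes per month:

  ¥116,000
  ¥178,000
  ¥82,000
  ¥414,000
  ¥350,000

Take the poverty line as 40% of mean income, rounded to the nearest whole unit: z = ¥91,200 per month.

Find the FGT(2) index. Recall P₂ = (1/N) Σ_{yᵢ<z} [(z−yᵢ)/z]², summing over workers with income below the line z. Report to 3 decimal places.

0.002

Poor units: ¥82,000 (q = 1 of N = 5).
Shortfall ratios: (91200−82000)/91200 = 0.1009.
Squared: 0.0102.
Sum = 0.010176; P₂ = 0.010176 / 5 = 0.002.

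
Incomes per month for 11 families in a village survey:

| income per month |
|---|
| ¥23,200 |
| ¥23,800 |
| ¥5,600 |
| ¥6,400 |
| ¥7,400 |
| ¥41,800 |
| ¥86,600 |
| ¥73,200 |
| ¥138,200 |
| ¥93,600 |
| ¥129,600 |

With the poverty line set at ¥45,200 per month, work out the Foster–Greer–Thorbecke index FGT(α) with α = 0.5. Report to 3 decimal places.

0.403

Poor units: ¥5,600, ¥6,400, ¥7,400, ¥23,200, ¥23,800, ¥41,800 (q = 6 of N = 11).
Normalized shortfalls: (45200−5600)/45200 = 0.8761; (45200−6400)/45200 = 0.8584; (45200−7400)/45200 = 0.8363; (45200−23200)/45200 = 0.4867; (45200−23800)/45200 = 0.4735; (45200−41800)/45200 = 0.0752.
Raised to α = 0.5: 0.93601; 0.92650; 0.91449; 0.69766; 0.68808; 0.27426.
Sum = 4.436993; FGT(0.5) = 4.436993 / 11 = 0.403.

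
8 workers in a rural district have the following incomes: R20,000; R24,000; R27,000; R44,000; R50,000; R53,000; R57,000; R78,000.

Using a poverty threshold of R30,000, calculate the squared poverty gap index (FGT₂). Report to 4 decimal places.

0.0201

Below the line: R20,000, R24,000, R27,000 (q = 3 of N = 8).
Shortfall ratios: (30000−20000)/30000 = 0.3333; (30000−24000)/30000 = 0.2000; (30000−27000)/30000 = 0.1000.
Squared: 0.1111; 0.0400; 0.0100.
Sum = 0.161111; P₂ = 0.161111 / 8 = 0.0201.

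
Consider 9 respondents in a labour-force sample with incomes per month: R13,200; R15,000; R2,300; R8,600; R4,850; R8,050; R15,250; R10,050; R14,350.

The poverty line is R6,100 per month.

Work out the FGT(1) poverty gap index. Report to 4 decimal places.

0.0920

Below z: R2,300, R4,850 (q = 2 of N = 9).
Shortfall ratios: (6100−2300)/6100 = 0.6230; (6100−4850)/6100 = 0.2049.
Σ = 0.827869. Dividing by the full population N = 9 gives P₁ = 0.0920.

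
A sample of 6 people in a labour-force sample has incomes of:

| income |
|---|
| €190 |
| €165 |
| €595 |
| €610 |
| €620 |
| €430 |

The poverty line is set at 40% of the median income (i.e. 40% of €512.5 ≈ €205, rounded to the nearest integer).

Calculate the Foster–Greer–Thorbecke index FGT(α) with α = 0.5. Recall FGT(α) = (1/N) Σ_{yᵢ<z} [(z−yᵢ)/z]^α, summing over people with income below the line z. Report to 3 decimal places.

0.119

Below z: €165, €190 (q = 2 of N = 6).
Normalized shortfalls: (205−165)/205 = 0.1951; (205−190)/205 = 0.0732.
Raised to α = 0.5: 0.44173; 0.27050.
Sum = 0.712227; FGT(0.5) = 0.712227 / 6 = 0.119.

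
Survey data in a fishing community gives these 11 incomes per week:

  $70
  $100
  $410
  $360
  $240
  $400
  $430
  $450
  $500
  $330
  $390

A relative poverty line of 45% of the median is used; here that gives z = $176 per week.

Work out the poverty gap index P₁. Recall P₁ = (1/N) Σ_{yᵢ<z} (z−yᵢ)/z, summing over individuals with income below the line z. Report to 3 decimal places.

0.094

Poor units: $70, $100 (q = 2 of N = 11).
Gap ratios (z−y)/z: (176−70)/176 = 0.6023; (176−100)/176 = 0.4318.
Sum of shortfalls = 1.034091; P₁ averages over all N: 1.034091 / 11 = 0.094.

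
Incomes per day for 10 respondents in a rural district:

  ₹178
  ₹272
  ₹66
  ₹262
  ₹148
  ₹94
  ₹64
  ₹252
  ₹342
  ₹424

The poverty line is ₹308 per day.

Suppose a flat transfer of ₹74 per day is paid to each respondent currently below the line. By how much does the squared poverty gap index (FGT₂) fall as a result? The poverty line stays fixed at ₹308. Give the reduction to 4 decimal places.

Before: below the line — ₹64, ₹66, ₹94, ₹148, ₹178, ₹252, ₹262, ₹272; squared poverty gap index (FGT₂) = 0.224473.
After the ₹74 transfer: below the line — ₹138, ₹140, ₹168, ₹222, ₹252; squared poverty gap index (FGT₂) = 0.091980.
Reduction = 0.224473 − 0.091980 = 0.1325.

0.1325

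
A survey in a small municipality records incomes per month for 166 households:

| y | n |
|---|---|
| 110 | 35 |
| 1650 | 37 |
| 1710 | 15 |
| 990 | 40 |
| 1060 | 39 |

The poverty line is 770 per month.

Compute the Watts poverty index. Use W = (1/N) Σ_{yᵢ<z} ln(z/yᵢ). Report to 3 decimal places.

Poor units: 35×110 (q = 35 of N = 166).
ln(z/y) terms: ln(770/110) = 1.9459 (×35).
W = 68.106855 / 166 = 0.410.

0.410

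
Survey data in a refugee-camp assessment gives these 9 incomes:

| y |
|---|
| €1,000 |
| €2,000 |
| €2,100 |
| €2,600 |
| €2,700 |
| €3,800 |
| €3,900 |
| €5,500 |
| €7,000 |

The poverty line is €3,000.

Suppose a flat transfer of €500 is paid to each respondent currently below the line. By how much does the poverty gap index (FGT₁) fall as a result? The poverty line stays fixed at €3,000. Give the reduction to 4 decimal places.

Before: below the line — €1,000, €2,000, €2,100, €2,600, €2,700; poverty gap index (FGT₁) = 0.170370.
After the €500 transfer: below the line — €1,500, €2,500, €2,600; poverty gap index (FGT₁) = 0.088889.
Reduction = 0.170370 − 0.088889 = 0.0815.

0.0815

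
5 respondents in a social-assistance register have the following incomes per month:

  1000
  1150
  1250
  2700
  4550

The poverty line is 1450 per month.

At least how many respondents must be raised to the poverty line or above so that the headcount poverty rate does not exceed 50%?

3 of the 5 respondents are poor, so H = 3/5 = 0.600.
A headcount ratio of at most 50% allows at most ⌊0.50 × 5⌋ = 2 poor respondents.
So at least 3 − 2 = 1 must be lifted.

1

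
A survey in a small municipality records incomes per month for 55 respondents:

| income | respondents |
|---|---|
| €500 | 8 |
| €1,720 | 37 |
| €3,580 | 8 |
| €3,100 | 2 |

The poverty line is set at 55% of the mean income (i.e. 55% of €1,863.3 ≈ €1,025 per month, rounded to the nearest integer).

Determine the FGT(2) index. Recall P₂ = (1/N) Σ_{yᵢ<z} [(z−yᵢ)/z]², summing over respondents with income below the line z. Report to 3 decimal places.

0.038

Below z: 8×€500 (q = 8 of N = 55).
Gap ratios (z−y)/z: (1025−500)/1025 = 0.5122 (×8).
Squared: 0.2623 (×8).
Sum = 2.098751; P₂ = 2.098751 / 55 = 0.038.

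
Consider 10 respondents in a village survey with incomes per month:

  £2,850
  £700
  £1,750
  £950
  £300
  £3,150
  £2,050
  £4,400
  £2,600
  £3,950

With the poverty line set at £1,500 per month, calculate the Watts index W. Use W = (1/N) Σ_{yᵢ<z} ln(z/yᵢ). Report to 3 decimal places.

0.283

Poor units: £300, £700, £950 (q = 3 of N = 10).
Log shortfalls: ln(1500/300) = 1.6094; ln(1500/700) = 0.7621; ln(1500/950) = 0.4568.
W = 2.828336 / 10 = 0.283.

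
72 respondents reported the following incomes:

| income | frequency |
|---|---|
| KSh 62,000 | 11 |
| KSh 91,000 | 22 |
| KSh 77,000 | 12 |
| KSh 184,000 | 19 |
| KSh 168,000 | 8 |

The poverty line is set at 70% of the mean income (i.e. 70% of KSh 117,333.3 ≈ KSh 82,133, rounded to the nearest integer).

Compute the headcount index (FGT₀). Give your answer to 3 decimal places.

0.319

23 of the 72 respondents have income below KSh 82,133.
H = 23/72 = 0.319.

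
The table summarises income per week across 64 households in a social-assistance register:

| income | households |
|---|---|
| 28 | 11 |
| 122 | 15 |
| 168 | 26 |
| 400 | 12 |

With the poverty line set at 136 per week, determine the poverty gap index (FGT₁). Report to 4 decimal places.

Below the line: 11×28, 15×122 (q = 26 of N = 64).
Shortfall ratios: (136−28)/136 = 0.7941 (×11); (136−122)/136 = 0.1029 (×15).
Σ = 10.279412. Dividing by the full population N = 64 gives P₁ = 0.1606.

0.1606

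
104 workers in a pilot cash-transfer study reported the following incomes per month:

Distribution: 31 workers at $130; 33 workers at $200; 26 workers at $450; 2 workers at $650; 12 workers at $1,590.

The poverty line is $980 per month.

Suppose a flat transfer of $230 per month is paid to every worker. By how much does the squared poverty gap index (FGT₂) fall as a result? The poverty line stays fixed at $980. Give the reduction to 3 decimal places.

Before: below the line — 31×$130, 33×$200, 26×$450, 2×$650; squared poverty gap index (FGT₂) = 0.50055.
After the $230 transfer: below the line — 31×$360, 33×$430, 26×$680, 2×$880; squared poverty gap index (FGT₂) = 0.24288.
Reduction = 0.50055 − 0.24288 = 0.258.

0.258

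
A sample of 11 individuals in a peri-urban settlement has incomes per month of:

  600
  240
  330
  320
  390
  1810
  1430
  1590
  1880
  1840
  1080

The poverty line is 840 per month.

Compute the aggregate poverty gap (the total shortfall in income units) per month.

Incomes under z: 240, 320, 330, 390, 600 (q = 5 of N = 11).
Individual gaps: 840−240 = 600; 840−320 = 520; 840−330 = 510; 840−390 = 450; 840−600 = 240.
Aggregate gap = 2320.

2320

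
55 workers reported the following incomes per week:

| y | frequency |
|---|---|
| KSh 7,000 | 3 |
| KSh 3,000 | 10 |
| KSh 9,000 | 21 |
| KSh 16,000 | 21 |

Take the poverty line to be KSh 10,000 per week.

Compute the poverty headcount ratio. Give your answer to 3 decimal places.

34 of the 55 workers have income below KSh 10,000.
H = 34/55 = 0.618.

0.618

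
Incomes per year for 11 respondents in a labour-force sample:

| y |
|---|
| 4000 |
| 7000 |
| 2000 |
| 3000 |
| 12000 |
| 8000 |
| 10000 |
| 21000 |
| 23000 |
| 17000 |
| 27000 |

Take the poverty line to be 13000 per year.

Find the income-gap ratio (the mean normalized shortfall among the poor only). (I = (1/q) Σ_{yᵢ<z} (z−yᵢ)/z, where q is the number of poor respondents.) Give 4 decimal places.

0.4945

Incomes under z: 2000, 3000, 4000, 7000, 8000, 10000, 12000 (q = 7 of N = 11).
Relative gaps: 0.8462, 0.7692, 0.6923, 0.4615, 0.3846, 0.2308, 0.0769; sum = 3.461538.
I averages over the q = 7 poor units only: 3.461538 / 7 = 0.4945.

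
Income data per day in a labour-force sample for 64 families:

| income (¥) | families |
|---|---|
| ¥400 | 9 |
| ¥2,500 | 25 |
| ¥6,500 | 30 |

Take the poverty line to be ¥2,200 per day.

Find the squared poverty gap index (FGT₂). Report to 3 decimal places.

0.094

Below z: 9×¥400 (q = 9 of N = 64).
Gap ratios (z−y)/z: (2200−400)/2200 = 0.8182 (×9).
Squared: 0.6694 (×9).
Sum = 6.024793; P₂ = 6.024793 / 64 = 0.094.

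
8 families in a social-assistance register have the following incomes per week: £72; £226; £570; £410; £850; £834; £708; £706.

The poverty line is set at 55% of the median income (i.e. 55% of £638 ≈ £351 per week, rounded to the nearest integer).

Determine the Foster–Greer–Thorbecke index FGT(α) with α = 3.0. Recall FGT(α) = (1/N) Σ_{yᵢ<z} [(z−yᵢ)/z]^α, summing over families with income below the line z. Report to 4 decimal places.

0.0684

Below the line: £72, £226 (q = 2 of N = 8).
Relative gaps: (351−72)/351 = 0.7949; (351−226)/351 = 0.3561.
Raised to α = 3.0: 0.50222; 0.04517.
Sum = 0.547383; FGT(3.0) = 0.547383 / 8 = 0.0684.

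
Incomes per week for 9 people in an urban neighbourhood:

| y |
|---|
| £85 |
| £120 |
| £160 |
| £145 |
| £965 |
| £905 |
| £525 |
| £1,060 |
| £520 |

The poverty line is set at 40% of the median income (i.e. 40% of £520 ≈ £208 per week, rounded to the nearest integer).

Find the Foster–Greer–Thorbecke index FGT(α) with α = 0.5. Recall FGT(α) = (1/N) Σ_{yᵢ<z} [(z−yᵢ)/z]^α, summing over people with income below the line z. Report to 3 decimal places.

Incomes under z: £85, £120, £145, £160 (q = 4 of N = 9).
Shortfall ratios: (208−85)/208 = 0.5913; (208−120)/208 = 0.4231; (208−145)/208 = 0.3029; (208−160)/208 = 0.2308.
Raised to α = 0.5: 0.76899; 0.65044; 0.55035; 0.48038.
Sum = 2.450168; FGT(0.5) = 2.450168 / 9 = 0.272.

0.272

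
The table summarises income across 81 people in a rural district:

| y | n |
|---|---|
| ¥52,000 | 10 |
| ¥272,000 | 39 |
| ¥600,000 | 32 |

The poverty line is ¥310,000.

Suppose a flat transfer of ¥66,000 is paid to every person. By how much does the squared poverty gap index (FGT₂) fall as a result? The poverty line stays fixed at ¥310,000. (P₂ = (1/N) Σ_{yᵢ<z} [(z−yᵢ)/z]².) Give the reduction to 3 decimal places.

0.045

Before: below the line — 10×¥52,000, 39×¥272,000; squared poverty gap index (FGT₂) = 0.09275.
After the ¥66,000 transfer: below the line — 10×¥118,000; squared poverty gap index (FGT₂) = 0.04736.
Reduction = 0.09275 − 0.04736 = 0.045.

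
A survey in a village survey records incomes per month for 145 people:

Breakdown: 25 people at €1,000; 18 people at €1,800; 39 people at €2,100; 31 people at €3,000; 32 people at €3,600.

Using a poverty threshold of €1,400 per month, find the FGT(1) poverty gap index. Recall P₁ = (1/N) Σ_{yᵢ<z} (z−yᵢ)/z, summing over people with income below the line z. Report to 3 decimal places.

0.049

Below the line: 25×€1,000 (q = 25 of N = 145).
Relative gaps: (1400−1000)/1400 = 0.2857 (×25).
Σ = 7.142857. Dividing by the full population N = 145 gives P₁ = 0.049.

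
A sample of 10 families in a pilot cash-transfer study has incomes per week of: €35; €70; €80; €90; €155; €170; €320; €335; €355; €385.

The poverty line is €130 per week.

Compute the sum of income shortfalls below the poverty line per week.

Below the line: €35, €70, €80, €90 (q = 4 of N = 10).
Individual gaps: 130−35 = 95; 130−70 = 60; 130−80 = 50; 130−90 = 40.
Aggregate gap = €245.

€245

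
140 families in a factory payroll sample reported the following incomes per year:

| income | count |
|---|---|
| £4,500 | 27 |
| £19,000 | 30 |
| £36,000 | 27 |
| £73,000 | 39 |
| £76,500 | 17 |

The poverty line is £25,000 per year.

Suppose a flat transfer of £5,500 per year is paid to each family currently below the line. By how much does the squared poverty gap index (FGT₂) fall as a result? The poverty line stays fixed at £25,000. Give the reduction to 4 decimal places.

0.0725

Before: below the line — 27×£4,500, 30×£19,000; squared poverty gap index (FGT₂) = 0.142020.
After the £5,500 transfer: below the line — 27×£10,000, 30×£24,500; squared poverty gap index (FGT₂) = 0.069514.
Reduction = 0.142020 − 0.069514 = 0.0725.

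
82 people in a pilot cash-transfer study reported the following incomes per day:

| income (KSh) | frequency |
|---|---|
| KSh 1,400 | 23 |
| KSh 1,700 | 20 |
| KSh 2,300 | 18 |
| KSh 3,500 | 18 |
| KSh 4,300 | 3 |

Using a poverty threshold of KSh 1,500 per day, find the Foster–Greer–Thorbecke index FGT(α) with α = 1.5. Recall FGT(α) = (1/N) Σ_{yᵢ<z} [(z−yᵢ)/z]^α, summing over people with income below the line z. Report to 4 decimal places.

0.0048

Below the line: 23×KSh 1,400 (q = 23 of N = 82).
Shortfall ratios: (1500−1400)/1500 = 0.0667 (×23).
Raised to α = 1.5: 0.01721 (×23).
Sum = 0.395905; FGT(1.5) = 0.395905 / 82 = 0.0048.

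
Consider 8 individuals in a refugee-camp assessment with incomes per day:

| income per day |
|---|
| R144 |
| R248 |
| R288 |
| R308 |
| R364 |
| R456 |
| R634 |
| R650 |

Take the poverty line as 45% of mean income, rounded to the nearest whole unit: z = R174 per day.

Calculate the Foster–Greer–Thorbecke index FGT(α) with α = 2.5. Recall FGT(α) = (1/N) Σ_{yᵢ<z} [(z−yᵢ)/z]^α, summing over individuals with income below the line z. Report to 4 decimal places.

Below z: R144 (q = 1 of N = 8).
Gap ratios (z−y)/z: (174−144)/174 = 0.1724.
Raised to α = 2.5: 0.01234.
Sum = 0.012343; FGT(2.5) = 0.012343 / 8 = 0.0015.

0.0015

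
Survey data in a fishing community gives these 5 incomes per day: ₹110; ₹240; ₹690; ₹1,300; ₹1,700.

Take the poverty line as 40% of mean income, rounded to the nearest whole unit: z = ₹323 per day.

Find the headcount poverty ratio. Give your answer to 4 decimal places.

0.4000

2 of the 5 households have income below ₹323.
H = 2/5 = 0.4000.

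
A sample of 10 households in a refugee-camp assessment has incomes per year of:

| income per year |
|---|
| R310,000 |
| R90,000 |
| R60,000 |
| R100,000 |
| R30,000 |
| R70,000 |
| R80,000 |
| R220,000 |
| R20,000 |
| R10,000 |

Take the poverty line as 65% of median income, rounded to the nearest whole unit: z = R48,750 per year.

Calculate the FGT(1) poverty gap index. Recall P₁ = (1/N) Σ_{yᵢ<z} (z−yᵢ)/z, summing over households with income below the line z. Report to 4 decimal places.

Poor units: R10,000, R20,000, R30,000 (q = 3 of N = 10).
Relative gaps: (48750−10000)/48750 = 0.7949; (48750−20000)/48750 = 0.5897; (48750−30000)/48750 = 0.3846.
Sum of shortfalls = 1.769231; P₁ averages over all N: 1.769231 / 10 = 0.1769.

0.1769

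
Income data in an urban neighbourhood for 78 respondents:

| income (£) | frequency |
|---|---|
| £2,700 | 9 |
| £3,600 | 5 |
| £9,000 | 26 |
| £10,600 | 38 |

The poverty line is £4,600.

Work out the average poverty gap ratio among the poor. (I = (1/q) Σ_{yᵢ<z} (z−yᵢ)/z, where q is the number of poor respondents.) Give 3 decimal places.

0.343

Incomes under z: 9×£2,700, 5×£3,600 (q = 14 of N = 78).
Shortfall ratios (z−y)/z: 0.4130 (×9), 0.2174 (×5); sum = 4.804348.
I averages over the q = 14 poor units only: 4.804348 / 14 = 0.343.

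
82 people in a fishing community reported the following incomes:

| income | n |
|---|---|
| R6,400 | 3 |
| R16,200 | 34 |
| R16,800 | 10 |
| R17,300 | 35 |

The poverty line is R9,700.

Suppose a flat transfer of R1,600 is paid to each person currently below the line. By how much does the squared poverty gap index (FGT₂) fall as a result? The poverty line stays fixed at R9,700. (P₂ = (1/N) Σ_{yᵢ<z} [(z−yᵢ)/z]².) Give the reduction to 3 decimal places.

0.003

Before: below the line — 3×R6,400; squared poverty gap index (FGT₂) = 0.00423.
After the R1,600 transfer: below the line — 3×R8,000; squared poverty gap index (FGT₂) = 0.00112.
Reduction = 0.00423 − 0.00112 = 0.003.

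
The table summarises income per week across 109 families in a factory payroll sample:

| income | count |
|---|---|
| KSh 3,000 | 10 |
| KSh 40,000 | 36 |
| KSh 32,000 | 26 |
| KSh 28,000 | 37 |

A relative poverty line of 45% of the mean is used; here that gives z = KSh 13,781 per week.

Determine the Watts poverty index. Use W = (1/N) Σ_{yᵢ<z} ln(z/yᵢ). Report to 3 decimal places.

0.140

Below the line: 10×KSh 3,000 (q = 10 of N = 109).
Log shortfalls: ln(13781/3000) = 1.5247 (×10).
W = 15.246785 / 109 = 0.140.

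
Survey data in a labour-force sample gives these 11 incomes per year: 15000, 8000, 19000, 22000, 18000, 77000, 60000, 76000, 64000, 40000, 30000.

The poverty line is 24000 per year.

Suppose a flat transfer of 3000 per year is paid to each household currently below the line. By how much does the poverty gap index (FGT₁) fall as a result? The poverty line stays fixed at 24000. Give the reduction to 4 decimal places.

0.0530

Before: below the line — 8000, 15000, 18000, 19000, 22000; poverty gap index (FGT₁) = 0.143939.
After the 3000 transfer: below the line — 11000, 18000, 21000, 22000; poverty gap index (FGT₁) = 0.090909.
Reduction = 0.143939 − 0.090909 = 0.0530.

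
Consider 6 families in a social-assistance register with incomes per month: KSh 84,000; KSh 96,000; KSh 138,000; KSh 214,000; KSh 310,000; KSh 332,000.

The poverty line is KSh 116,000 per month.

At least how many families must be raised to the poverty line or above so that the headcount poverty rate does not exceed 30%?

2 of the 6 families are poor, so H = 2/6 = 0.333.
A headcount ratio of at most 30% allows at most ⌊0.30 × 6⌋ = 1 poor families.
So at least 2 − 1 = 1 must be lifted.

1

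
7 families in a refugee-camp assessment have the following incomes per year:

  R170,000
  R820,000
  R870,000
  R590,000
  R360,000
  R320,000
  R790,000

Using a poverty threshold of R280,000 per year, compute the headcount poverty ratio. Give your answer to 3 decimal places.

0.143

1 of the 7 families have income below R280,000.
H = 1/7 = 0.143.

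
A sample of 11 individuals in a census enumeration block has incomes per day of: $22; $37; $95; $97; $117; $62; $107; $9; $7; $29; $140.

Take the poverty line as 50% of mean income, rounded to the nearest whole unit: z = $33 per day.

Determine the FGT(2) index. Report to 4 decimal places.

0.1160

Incomes under z: $7, $9, $22, $29 (q = 4 of N = 11).
Shortfall ratios: (33−7)/33 = 0.7879; (33−9)/33 = 0.7273; (33−22)/33 = 0.3333; (33−29)/33 = 0.1212.
Squared: 0.6208; 0.5289; 0.1111; 0.0147.
Sum = 1.275482; P₂ = 1.275482 / 11 = 0.1160.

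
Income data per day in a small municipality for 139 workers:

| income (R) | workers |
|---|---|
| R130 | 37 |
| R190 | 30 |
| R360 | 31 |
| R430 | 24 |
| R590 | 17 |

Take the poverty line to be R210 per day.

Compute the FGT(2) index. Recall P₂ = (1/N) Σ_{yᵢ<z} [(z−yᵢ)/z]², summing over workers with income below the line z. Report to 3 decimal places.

0.041

Incomes under z: 37×R130, 30×R190 (q = 67 of N = 139).
Normalized shortfalls: (210−130)/210 = 0.3810 (×37); (210−190)/210 = 0.0952 (×30).
Squared: 0.1451 (×37); 0.0091 (×30).
Sum = 5.641723; P₂ = 5.641723 / 139 = 0.041.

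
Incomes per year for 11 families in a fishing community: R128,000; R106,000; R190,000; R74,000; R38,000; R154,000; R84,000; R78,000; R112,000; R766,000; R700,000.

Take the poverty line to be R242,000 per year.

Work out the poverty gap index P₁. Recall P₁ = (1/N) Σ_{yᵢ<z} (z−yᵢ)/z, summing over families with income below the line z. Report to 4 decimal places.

Below z: R38,000, R74,000, R78,000, R84,000, R106,000, R112,000, R128,000, R154,000, R190,000 (q = 9 of N = 11).
Relative gaps: (242000−38000)/242000 = 0.8430; (242000−74000)/242000 = 0.6942; (242000−78000)/242000 = 0.6777; (242000−84000)/242000 = 0.6529; (242000−106000)/242000 = 0.5620; (242000−112000)/242000 = 0.5372; (242000−128000)/242000 = 0.4711; (242000−154000)/242000 = 0.3636; (242000−190000)/242000 = 0.2149.
Sum of shortfalls = 5.016529; P₁ averages over all N: 5.016529 / 11 = 0.4560.

0.4560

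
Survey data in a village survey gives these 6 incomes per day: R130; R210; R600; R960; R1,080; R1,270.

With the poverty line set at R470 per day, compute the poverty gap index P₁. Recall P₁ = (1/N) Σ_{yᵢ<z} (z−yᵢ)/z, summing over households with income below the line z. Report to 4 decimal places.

0.2128

Poor units: R130, R210 (q = 2 of N = 6).
Normalized shortfalls: (470−130)/470 = 0.7234; (470−210)/470 = 0.5532.
Sum of shortfalls = 1.276596; P₁ averages over all N: 1.276596 / 6 = 0.2128.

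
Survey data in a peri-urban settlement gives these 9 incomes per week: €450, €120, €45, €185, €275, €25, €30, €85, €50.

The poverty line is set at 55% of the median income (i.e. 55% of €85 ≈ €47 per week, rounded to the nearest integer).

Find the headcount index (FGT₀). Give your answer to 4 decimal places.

3 of the 9 respondents have income below €47.
H = 3/9 = 0.3333.

0.3333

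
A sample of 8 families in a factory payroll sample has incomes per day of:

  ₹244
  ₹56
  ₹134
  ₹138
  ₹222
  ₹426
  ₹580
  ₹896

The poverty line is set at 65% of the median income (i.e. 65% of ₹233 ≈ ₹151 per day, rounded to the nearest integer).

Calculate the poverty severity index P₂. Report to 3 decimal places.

Below the line: ₹56, ₹134, ₹138 (q = 3 of N = 8).
Shortfall ratios: (151−56)/151 = 0.6291; (151−134)/151 = 0.1126; (151−138)/151 = 0.0861.
Squared: 0.3958; 0.0127; 0.0074.
Sum = 0.415903; P₂ = 0.415903 / 8 = 0.052.

0.052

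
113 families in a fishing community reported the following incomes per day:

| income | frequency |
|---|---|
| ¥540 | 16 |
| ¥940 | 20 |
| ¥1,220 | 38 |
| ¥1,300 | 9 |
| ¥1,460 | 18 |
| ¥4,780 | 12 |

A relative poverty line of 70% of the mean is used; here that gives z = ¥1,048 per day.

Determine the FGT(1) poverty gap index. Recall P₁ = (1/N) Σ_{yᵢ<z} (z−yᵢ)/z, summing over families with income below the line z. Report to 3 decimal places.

Poor units: 16×¥540, 20×¥940 (q = 36 of N = 113).
Shortfall ratios: (1048−540)/1048 = 0.4847 (×16); (1048−940)/1048 = 0.1031 (×20).
Sum of shortfalls = 9.816794; P₁ averages over all N: 9.816794 / 113 = 0.087.

0.087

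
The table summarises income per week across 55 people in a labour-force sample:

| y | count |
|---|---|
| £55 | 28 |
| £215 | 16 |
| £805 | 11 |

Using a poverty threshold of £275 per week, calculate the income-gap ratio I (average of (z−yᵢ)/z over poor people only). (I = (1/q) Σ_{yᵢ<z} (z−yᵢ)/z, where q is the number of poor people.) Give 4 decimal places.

0.5884

Incomes under z: 28×£55, 16×£215 (q = 44 of N = 55).
Relative gaps: 0.8000 (×28), 0.2182 (×16); sum = 25.890909.
The income-gap ratio divides by q (the poor only): 25.890909 / 44 = 0.5884.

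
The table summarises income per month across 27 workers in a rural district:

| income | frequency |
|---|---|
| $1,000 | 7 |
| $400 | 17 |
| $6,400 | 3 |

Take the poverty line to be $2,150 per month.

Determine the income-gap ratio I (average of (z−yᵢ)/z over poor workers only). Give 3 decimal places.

Poor units: 17×$400, 7×$1,000 (q = 24 of N = 27).
Relative gaps: 0.8140 (×17), 0.5349 (×7); sum = 17.581395.
The income-gap ratio divides by q (the poor only): 17.581395 / 24 = 0.733.

0.733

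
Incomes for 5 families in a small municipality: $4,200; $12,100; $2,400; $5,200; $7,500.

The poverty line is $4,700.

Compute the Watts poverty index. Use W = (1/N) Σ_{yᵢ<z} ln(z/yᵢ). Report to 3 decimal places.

Below z: $2,400, $4,200 (q = 2 of N = 5).
Log gaps: ln(4700/2400) = 0.6721; ln(4700/4200) = 0.1125.
W = 0.784572 / 5 = 0.157.

0.157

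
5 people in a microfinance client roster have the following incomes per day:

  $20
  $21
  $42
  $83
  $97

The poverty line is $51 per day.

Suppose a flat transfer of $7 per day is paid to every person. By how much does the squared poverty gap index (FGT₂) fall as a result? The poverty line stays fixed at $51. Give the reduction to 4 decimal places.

Before: below the line — $20, $21, $42; squared poverty gap index (FGT₂) = 0.149327.
After the $7 transfer: below the line — $27, $28, $49; squared poverty gap index (FGT₂) = 0.085275.
Reduction = 0.149327 − 0.085275 = 0.0641.

0.0641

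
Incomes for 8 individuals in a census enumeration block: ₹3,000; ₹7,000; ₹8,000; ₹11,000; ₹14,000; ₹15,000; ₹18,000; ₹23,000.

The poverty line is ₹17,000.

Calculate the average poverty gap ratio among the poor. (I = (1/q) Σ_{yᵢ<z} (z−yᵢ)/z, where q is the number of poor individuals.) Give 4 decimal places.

Below z: ₹3,000, ₹7,000, ₹8,000, ₹11,000, ₹14,000, ₹15,000 (q = 6 of N = 8).
Relative gaps: 0.8235, 0.5882, 0.5294, 0.3529, 0.1765, 0.1176; sum = 2.588235.
The income-gap ratio divides by q (the poor only): 2.588235 / 6 = 0.4314.

0.4314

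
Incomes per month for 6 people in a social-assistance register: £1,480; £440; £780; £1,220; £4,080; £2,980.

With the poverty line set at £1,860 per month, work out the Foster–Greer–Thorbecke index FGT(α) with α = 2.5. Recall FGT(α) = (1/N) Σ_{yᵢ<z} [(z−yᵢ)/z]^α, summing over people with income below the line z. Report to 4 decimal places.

Poor units: £440, £780, £1,220, £1,480 (q = 4 of N = 6).
Gap ratios (z−y)/z: (1860−440)/1860 = 0.7634; (1860−780)/1860 = 0.5806; (1860−1220)/1860 = 0.3441; (1860−1480)/1860 = 0.2043.
Raised to α = 2.5: 0.50926; 0.25691; 0.06945; 0.01887.
Sum = 0.854482; FGT(2.5) = 0.854482 / 6 = 0.1424.

0.1424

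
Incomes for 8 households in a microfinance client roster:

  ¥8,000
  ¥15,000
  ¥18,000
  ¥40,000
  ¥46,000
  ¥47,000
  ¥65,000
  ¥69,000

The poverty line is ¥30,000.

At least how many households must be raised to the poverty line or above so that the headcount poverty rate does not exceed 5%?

Currently q = 3 of N = 8 are below the line (H = 0.375).
A headcount ratio of at most 5% allows at most ⌊0.05 × 8⌋ = 0 poor households.
So at least 3 − 0 = 3 must be lifted.

3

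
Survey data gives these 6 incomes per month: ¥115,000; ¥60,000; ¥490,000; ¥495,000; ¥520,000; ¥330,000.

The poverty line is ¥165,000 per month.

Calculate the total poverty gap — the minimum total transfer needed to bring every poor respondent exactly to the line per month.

Poor units: ¥60,000, ¥115,000 (q = 2 of N = 6).
Individual gaps: 165000−60000 = 105000; 165000−115000 = 50000.
Aggregate gap = ¥155,000.

¥155,000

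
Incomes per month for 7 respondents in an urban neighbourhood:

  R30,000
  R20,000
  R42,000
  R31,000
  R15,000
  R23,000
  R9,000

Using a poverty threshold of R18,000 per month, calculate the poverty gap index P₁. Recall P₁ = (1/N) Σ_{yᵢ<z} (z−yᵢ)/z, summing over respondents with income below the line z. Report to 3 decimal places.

0.095

Poor units: R9,000, R15,000 (q = 2 of N = 7).
Shortfall ratios: (18000−9000)/18000 = 0.5000; (18000−15000)/18000 = 0.1667.
Sum of shortfalls = 0.666667; P₁ averages over all N: 0.666667 / 7 = 0.095.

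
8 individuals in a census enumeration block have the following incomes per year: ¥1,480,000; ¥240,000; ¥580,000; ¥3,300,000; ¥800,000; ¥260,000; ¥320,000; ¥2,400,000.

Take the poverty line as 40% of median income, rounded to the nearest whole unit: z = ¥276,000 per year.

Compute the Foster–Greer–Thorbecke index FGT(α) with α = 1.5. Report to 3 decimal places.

0.008

Incomes under z: ¥240,000, ¥260,000 (q = 2 of N = 8).
Relative gaps: (276000−240000)/276000 = 0.1304; (276000−260000)/276000 = 0.0580.
Raised to α = 1.5: 0.04711; 0.01396.
Sum = 0.061065; FGT(1.5) = 0.061065 / 8 = 0.008.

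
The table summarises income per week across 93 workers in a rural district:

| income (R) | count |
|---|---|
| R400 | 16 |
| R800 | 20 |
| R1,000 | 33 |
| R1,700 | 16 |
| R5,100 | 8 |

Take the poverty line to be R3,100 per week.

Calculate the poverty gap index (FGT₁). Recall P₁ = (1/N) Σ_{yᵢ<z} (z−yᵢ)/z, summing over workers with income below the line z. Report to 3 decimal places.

Poor units: 16×R400, 20×R800, 33×R1,000, 16×R1,700 (q = 85 of N = 93).
Gap ratios (z−y)/z: (3100−400)/3100 = 0.8710 (×16); (3100−800)/3100 = 0.7419 (×20); (3100−1000)/3100 = 0.6774 (×33); (3100−1700)/3100 = 0.4516 (×16).
Sum of shortfalls = 58.354839; P₁ averages over all N: 58.354839 / 93 = 0.627.

0.627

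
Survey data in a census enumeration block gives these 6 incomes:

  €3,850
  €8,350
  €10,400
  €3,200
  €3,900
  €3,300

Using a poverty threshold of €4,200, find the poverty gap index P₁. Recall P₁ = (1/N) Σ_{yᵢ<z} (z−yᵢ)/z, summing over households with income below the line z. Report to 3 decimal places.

Incomes under z: €3,200, €3,300, €3,850, €3,900 (q = 4 of N = 6).
Normalized shortfalls: (4200−3200)/4200 = 0.2381; (4200−3300)/4200 = 0.2143; (4200−3850)/4200 = 0.0833; (4200−3900)/4200 = 0.0714.
Σ = 0.607143. Dividing by the full population N = 6 gives P₁ = 0.101.

0.101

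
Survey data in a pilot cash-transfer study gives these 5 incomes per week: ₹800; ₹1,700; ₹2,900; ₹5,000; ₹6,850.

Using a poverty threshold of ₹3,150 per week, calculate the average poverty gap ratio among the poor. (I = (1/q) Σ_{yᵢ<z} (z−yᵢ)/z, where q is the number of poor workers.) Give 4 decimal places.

Incomes under z: ₹800, ₹1,700, ₹2,900 (q = 3 of N = 5).
Relative gaps: 0.7460, 0.4603, 0.0794; sum = 1.285714.
I averages over the q = 3 poor units only: 1.285714 / 3 = 0.4286.

0.4286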